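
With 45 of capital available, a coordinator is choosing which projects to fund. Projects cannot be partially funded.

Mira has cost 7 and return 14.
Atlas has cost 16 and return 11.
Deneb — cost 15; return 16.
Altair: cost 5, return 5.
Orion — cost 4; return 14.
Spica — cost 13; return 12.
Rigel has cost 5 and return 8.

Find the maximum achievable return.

64

Allowing fractional choices, the relaxed optimum would be about 65.3, but projects are indivisible.
Mira + Deneb + Orion + Spica + Rigel: cost 7 + 15 + 4 + 13 + 5 = 44 ≤ 45, return 14 + 16 + 14 + 12 + 8 = 64.
Mira + Deneb + Altair + Orion + Spica: cost 7 + 15 + 5 + 4 + 13 = 44 ≤ 45, return 14 + 16 + 5 + 14 + 12 = 61.
Mira + Atlas + Orion + Spica + Rigel: cost 7 + 16 + 4 + 13 + 5 = 45 ≤ 45, return 14 + 11 + 14 + 12 + 8 = 59.
Best is Mira, Deneb, Orion, Spica, and Rigel with total return 64.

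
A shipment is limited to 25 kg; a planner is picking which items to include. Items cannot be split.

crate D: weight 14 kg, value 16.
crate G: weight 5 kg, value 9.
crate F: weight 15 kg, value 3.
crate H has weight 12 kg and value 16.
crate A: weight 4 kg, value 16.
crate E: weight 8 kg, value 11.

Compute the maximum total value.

crate G + crate H + crate A: weight 5 + 12 + 4 = 21 ≤ 25, value 9 + 16 + 16 = 41.
crate H + crate A + crate E: weight 12 + 4 + 8 = 24 ≤ 25, value 16 + 16 + 11 = 43.
crate D + crate G + crate A: weight 14 + 5 + 4 = 23 ≤ 25, value 16 + 9 + 16 = 41.
Best is crate H, crate A, and crate E with total value 43.

43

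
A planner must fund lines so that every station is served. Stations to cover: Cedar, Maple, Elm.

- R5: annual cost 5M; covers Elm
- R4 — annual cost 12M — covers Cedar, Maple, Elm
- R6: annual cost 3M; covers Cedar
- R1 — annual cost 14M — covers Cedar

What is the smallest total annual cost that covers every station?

12

The greedy cost-per-new-station heuristic would pick R6, R5, and R4 for 20, but a cheaper cover exists.
R4 alone covers Cedar, Maple, Elm — every station.
Total annual cost: 12.
No cover costs less than 12.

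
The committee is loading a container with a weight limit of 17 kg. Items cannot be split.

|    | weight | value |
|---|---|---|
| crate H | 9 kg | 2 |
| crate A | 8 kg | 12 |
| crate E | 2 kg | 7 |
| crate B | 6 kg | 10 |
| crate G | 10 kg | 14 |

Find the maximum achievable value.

29

Take crate A, crate E, and crate B: weight 8 + 2 + 6 = 16 ≤ 17, value 12 + 7 + 10 = 29.
No other feasible combination does better.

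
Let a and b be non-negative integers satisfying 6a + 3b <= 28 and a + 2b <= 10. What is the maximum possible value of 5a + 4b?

27

Relaxing integrality, the LP optimum is 28.67 at (a,b) = (2.89, 3.56), which is not an integer point.
(a,b)=(3,3): 6·3+3·3=27≤28, 1·3+2·3=9≤10, objective 27.
(a,b)=(2,4): 6·2+3·4=24≤28, 1·2+2·4=10≤10, objective 26.
(a,b)=(3,2): 6·3+3·2=24≤28, 1·3+2·2=7≤10, objective 23.
No feasible integer point exceeds 27.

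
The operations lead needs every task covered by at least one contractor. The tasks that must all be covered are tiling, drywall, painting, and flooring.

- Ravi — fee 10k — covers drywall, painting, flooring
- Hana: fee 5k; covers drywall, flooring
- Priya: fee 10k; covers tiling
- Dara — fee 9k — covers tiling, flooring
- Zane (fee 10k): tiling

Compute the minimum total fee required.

This is a weighted set-cover instance.
The greedy cost-per-new-task heuristic would pick Hana, Dara, and Ravi for 24, but a cheaper cover exists.
Choose Ravi and Dara: together they cover tiling, drywall, painting, flooring — every task.
Total fee: 10 + 9 = 19.
No cover costs less than 19.

19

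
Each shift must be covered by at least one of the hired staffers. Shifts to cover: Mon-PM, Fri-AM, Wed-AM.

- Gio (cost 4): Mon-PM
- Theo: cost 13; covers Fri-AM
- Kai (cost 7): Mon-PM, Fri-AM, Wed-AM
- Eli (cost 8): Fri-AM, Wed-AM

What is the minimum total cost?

Kai alone covers Mon-PM, Fri-AM, Wed-AM — every shift.
Total cost: 7.
No cover costs less than 7.

7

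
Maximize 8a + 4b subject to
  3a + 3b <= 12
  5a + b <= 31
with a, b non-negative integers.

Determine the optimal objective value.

32

(a,b)=(4,0) is feasible, giving 32.
(a,b)=(3,1) is feasible, giving 28.
Maximum is 32 at (a,b)=(4,0).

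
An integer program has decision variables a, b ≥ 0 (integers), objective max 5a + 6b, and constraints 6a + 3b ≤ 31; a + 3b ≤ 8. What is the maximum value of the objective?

26

Relaxing integrality, the LP optimum is 29.80 at (a,b) = (4.6, 1.13), which is not an integer point.
(a,b)=(4,1): 6·4+3·1=27≤31, 1·4+3·1=7≤8, objective 26.
(a,b)=(5,0): 6·5+3·0=30≤31, 1·5+3·0=5≤8, objective 25.
(a,b)=(3,1): 6·3+3·1=21≤31, 1·3+3·1=6≤8, objective 21.
The best lattice point is (4,1), giving 26.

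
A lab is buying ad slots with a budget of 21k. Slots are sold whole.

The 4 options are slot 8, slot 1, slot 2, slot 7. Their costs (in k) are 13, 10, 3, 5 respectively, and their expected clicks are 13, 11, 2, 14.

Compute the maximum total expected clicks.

29

slot 8 + slot 7: cost 13 + 5 = 18 ≤ 21, expected clicks 13 + 14 = 27.
slot 8 + slot 2 + slot 7: cost 13 + 3 + 5 = 21 ≤ 21, expected clicks 13 + 2 + 14 = 29.
Best is slot 8, slot 2, and slot 7 with total expected clicks 29.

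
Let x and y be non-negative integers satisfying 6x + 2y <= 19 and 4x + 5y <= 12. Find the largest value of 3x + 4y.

(x,y)=(3,0): 6·3+2·0=18≤19, 4·3+5·0=12≤12, objective 9.
(x,y)=(0,2): 6·0+2·2=4≤19, 4·0+5·2=10≤12, objective 8.
(x,y)=(1,1): 6·1+2·1=8≤19, 4·1+5·1=9≤12, objective 7.
No feasible integer point exceeds 9.

9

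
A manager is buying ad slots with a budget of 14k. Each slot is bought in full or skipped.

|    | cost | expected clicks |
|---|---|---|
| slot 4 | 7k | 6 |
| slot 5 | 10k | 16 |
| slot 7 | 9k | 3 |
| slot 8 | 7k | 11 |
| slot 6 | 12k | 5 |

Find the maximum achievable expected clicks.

17

This is an integer program with binary decision variables.
Allowing fractional choices, the relaxed optimum would be about 22.3, but ad slots are indivisible.
slot 4 + slot 8: cost 7 + 7 = 14 ≤ 14, expected clicks 6 + 11 = 17.
slot 8: cost 7 ≤ 14, expected clicks 11.
slot 5: cost 10 ≤ 14, expected clicks 16.
Best is slot 4 and slot 8 with total expected clicks 17.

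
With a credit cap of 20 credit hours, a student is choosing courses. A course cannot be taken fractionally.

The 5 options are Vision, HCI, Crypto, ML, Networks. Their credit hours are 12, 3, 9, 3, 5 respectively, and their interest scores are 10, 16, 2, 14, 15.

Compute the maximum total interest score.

Allowing fractional choices, the relaxed optimum would be about 52.5, but courses are indivisible.
HCI + ML + Networks: credit hours 3 + 3 + 5 = 11 ≤ 20, interest score 16 + 14 + 15 = 45.
Vision + HCI + Networks: credit hours 12 + 3 + 5 = 20 ≤ 20, interest score 10 + 16 + 15 = 41.
HCI + Crypto + ML + Networks: credit hours 3 + 9 + 3 + 5 = 20 ≤ 20, interest score 16 + 2 + 14 + 15 = 47.
Best is HCI, Crypto, ML, and Networks with total interest score 47.

47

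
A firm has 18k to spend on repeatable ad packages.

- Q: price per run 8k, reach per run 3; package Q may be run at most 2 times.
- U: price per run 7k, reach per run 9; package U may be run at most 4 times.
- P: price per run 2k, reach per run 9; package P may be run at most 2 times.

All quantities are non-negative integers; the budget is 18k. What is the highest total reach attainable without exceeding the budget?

36

This is a bounded integer knapsack.
2×U and 2×P: price 18 ≤ 18, reach 2·9 + 2·9 = 36.
1×U and 2×P: price 11 ≤ 18, reach 1·9 + 2·9 = 27.
Best is 36.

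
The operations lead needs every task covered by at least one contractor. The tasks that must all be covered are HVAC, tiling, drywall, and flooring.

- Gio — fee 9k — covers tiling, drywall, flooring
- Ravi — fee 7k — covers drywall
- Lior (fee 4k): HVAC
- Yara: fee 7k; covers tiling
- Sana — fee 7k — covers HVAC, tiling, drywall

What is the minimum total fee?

13

The greedy cost-per-new-task heuristic would pick Sana and Gio for 16, but a cheaper cover exists.
Choose Gio and Lior: together they cover HVAC, tiling, drywall, flooring — every task.
Total fee: 9 + 4 = 13.
No cover costs less than 13.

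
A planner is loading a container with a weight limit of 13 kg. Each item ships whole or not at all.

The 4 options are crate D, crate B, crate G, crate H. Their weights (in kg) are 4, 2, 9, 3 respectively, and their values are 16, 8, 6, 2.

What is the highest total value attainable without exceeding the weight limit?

26

Treat it as a binary knapsack problem.
Take crate D, crate B, and crate H: weight 4 + 2 + 3 = 9 ≤ 13, value 16 + 8 + 2 = 26.
No other feasible combination does better.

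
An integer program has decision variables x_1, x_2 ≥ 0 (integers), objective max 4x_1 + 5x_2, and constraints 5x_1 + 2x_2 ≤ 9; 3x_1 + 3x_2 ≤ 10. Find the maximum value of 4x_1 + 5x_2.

15

Relaxing integrality, the LP optimum is 16.67 at (x_1,x_2) = (0, 3.33), which is not an integer point.
(x_1,x_2)=(0,3): 5·0+2·3=6≤9, 3·0+3·3=9≤10, objective 15.
(x_1,x_2)=(1,2): 5·1+2·2=9≤9, 3·1+3·2=9≤10, objective 14.
Maximum is 15 at (x_1,x_2)=(0,3).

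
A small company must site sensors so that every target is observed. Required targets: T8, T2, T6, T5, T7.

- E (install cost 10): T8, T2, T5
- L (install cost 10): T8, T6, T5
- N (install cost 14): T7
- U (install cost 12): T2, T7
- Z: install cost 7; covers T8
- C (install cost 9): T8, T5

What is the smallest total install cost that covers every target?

This is a weighted set-cover instance.
The greedy cost-per-new-target heuristic would pick E, L, and U for 32, but a cheaper cover exists.
Choose L and U: together they cover T8, T2, T6, T5, T7 — every target.
Total install cost: 10 + 12 = 22.
No cover costs less than 22.

22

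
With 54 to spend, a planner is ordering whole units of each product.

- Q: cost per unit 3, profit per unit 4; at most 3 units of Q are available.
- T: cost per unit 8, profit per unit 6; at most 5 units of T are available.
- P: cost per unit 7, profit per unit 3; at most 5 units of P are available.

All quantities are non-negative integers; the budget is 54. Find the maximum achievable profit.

Take 3×Q and 5×T: cost 49 ≤ 54, profit 3·4 + 5·6 = 42.
Q has the best ratio (4/3) and is taken to its limit of 3; remaining capacity is filled optimally with the others.

42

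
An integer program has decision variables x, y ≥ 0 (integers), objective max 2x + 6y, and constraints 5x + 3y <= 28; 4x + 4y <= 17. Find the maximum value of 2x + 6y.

The continuous relaxation peaks at (0, 4.25) with value 25.50; rounding to a feasible lattice point costs some objective.
(x,y)=(0,4): 5·0+3·4=12≤28, 4·0+4·4=16≤17, objective 24.
(x,y)=(1,3): 5·1+3·3=14≤28, 4·1+4·3=16≤17, objective 20.
(x,y)=(0,3): 5·0+3·3=9≤28, 4·0+4·3=12≤17, objective 18.
No feasible integer point exceeds 24.

24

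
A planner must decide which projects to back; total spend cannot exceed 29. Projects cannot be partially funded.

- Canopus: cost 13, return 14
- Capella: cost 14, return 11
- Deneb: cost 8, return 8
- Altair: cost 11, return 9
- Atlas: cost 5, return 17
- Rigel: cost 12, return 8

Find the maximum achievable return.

40

Canopus + Altair + Atlas: cost 13 + 11 + 5 = 29 ≤ 29, return 14 + 9 + 17 = 40.
Capella + Deneb + Atlas: cost 14 + 8 + 5 = 27 ≤ 29, return 11 + 8 + 17 = 36.
Canopus + Deneb + Atlas: cost 13 + 8 + 5 = 26 ≤ 29, return 14 + 8 + 17 = 39.
Best is Canopus, Altair, and Atlas with total return 40.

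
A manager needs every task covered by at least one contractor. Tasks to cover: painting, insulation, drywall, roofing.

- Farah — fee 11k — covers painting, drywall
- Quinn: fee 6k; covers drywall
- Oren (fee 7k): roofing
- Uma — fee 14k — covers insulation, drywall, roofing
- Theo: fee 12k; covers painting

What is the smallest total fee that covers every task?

Choose Farah and Uma: together they cover painting, insulation, drywall, roofing — every task.
Total fee: 11 + 14 = 25.
No cover costs less than 25.

25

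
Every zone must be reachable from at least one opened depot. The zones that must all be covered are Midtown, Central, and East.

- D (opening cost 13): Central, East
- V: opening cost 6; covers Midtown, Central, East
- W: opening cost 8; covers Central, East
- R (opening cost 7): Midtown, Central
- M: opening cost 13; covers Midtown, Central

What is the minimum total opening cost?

6

This is an integer covering problem.
V alone covers Midtown, Central, East — every zone.
Total opening cost: 6.
No cover costs less than 6.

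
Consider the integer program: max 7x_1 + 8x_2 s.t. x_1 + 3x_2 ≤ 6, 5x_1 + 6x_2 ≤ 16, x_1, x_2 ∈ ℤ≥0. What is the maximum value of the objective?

22

The continuous relaxation peaks at (3.2, 0) with value 22.40; rounding to a feasible lattice point costs some objective.
(x_1,x_2)=(2,1) is feasible, giving 22.
(x_1,x_2)=(3,0) is feasible, giving 21.
(x_1,x_2)=(1,1) is feasible, giving 15.
Maximum is 22 at (x_1,x_2)=(2,1).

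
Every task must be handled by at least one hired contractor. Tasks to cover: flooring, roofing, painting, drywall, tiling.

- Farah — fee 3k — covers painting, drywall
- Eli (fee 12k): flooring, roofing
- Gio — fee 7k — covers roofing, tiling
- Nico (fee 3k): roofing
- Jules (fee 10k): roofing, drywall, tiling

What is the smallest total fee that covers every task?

The greedy cost-per-new-task heuristic would pick Farah, Nico, Gio, and Eli for 25, but a cheaper cover exists.
Choose Farah, Eli, and Gio: together they cover flooring, roofing, painting, drywall, tiling — every task.
Total fee: 3 + 12 + 7 = 22.
No cover costs less than 22.

22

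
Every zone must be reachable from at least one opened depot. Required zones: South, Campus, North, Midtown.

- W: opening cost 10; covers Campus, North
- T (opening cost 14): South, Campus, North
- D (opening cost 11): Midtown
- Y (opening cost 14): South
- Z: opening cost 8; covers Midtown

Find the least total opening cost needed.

Choose T and Z: together they cover South, Campus, North, Midtown — every zone.
Total opening cost: 14 + 8 = 22.

22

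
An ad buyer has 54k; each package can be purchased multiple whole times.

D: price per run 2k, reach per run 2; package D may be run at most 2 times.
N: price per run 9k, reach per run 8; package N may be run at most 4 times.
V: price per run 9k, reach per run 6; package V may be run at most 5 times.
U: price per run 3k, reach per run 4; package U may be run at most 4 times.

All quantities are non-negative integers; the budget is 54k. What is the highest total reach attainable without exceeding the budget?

2×D, 4×N, and 4×U: price 52 ≤ 54, reach 2·2 + 4·8 + 4·4 = 52.
4×N, 1×V, and 3×U: price 54 ≤ 54, reach 4·8 + 1·6 + 3·4 = 50.
Best is 52.

52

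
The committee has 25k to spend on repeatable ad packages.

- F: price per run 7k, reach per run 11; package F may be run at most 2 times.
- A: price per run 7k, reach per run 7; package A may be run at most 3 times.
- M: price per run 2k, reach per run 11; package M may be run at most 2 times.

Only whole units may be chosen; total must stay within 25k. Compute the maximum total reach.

This is a bounded integer knapsack.
M has the best ratio (11/2); taking only M gives at most 2×11 = 22 (stopped by the supply cap of 2).
Mixing does better — 2×F, 1×A, and 2×M: price 25 ≤ 25, reach 2·11 + 1·7 + 2·11 = 51.

51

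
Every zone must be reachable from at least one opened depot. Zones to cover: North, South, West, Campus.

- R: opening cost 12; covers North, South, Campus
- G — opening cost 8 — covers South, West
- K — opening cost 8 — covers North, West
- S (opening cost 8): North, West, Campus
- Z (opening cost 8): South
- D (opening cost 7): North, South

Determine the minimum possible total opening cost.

Choose S and D: together they cover North, South, West, Campus — every zone.
Total opening cost: 8 + 7 = 15.
No cover costs less than 15.

15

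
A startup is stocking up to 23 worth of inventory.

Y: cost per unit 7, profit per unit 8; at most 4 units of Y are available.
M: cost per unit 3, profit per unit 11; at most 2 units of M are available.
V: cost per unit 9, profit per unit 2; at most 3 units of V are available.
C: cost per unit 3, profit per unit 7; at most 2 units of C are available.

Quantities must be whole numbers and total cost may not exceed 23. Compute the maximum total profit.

45

1×Y, 2×M, and 2×C: cost 19 ≤ 23, profit 1·8 + 2·11 + 2·7 = 44.
2×Y, 2×M, and 1×C: cost 23 ≤ 23, profit 2·8 + 2·11 + 1·7 = 45.
Best is 45.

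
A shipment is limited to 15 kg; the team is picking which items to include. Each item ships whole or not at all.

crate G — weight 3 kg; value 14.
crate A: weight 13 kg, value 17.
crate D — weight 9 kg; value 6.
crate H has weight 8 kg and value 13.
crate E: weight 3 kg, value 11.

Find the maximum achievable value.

38

This is an integer program with binary decision variables.
Take crate G, crate H, and crate E: weight 3 + 8 + 3 = 14 ≤ 15, value 14 + 13 + 11 = 38.
No other feasible combination does better.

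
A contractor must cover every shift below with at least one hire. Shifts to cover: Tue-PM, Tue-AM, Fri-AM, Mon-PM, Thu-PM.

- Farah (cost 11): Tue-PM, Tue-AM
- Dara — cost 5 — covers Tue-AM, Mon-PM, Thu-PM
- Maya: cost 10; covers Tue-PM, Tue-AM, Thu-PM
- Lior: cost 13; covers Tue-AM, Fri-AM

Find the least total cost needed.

Choose Dara, Maya, and Lior: together they cover Tue-PM, Tue-AM, Fri-AM, Mon-PM, Thu-PM — every shift.
Total cost: 5 + 10 + 13 = 28.

28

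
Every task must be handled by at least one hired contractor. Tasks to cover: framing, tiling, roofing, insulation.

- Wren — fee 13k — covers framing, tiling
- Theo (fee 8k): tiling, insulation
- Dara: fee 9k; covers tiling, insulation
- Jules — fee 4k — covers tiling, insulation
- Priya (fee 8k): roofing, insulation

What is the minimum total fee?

This is an integer covering problem.
Choose Wren and Priya: together they cover framing, tiling, roofing, insulation — every task.
Total fee: 13 + 8 = 21.

21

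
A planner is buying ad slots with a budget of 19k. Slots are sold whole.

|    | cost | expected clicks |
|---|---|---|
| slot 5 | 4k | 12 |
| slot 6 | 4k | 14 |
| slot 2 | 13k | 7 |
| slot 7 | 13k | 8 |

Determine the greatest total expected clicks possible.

26

Allowing fractional choices, the relaxed optimum would be about 32.8, but ad slots are indivisible.
slot 6 + slot 2: cost 4 + 13 = 17 ≤ 19, expected clicks 14 + 7 = 21.
slot 5 + slot 6: cost 4 + 4 = 8 ≤ 19, expected clicks 12 + 14 = 26.
slot 6 + slot 7: cost 4 + 13 = 17 ≤ 19, expected clicks 14 + 8 = 22.
Best is slot 5 and slot 6 with total expected clicks 26.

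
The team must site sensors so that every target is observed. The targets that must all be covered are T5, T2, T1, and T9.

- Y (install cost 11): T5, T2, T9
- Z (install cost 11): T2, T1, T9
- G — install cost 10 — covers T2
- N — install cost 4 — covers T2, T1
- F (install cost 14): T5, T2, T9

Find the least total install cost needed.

15

Choose Y and N: together they cover T5, T2, T1, T9 — every target.
Total install cost: 11 + 4 = 15.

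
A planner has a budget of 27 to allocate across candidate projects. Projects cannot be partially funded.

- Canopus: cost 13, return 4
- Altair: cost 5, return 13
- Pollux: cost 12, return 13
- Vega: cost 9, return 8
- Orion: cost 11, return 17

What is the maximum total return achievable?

This is an integer program with binary decision variables.
Allowing fractional choices, the relaxed optimum would be about 41.9, but projects are indivisible.
Altair + Vega + Orion: cost 5 + 9 + 11 = 25 ≤ 27, return 13 + 8 + 17 = 38.
Altair + Orion: cost 5 + 11 = 16 ≤ 27, return 13 + 17 = 30.
Altair + Pollux + Vega: cost 5 + 12 + 9 = 26 ≤ 27, return 13 + 13 + 8 = 34.
Best is Altair, Vega, and Orion with total return 38.

38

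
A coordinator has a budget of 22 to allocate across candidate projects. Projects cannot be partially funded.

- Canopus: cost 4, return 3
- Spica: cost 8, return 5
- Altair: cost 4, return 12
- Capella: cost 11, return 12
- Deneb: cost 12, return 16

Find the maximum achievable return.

Treat it as a binary knapsack problem.
Allowing fractional choices, the relaxed optimum would be about 34.5, but projects are indivisible.
Canopus + Altair + Capella: cost 4 + 4 + 11 = 19 ≤ 22, return 3 + 12 + 12 = 27.
Canopus + Altair + Deneb: cost 4 + 4 + 12 = 20 ≤ 22, return 3 + 12 + 16 = 31.
Altair + Deneb: cost 4 + 12 = 16 ≤ 22, return 12 + 16 = 28.
Best is Canopus, Altair, and Deneb with total return 31.

31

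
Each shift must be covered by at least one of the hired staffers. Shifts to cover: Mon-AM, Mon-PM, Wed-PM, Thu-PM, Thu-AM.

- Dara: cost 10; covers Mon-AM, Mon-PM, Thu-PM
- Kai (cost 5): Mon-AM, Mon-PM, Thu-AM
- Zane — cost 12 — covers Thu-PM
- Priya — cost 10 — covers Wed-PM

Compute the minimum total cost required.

25

Choose Dara, Kai, and Priya: together they cover Mon-AM, Mon-PM, Wed-PM, Thu-PM, Thu-AM — every shift.
Total cost: 10 + 5 + 10 = 25.
No cover costs less than 25.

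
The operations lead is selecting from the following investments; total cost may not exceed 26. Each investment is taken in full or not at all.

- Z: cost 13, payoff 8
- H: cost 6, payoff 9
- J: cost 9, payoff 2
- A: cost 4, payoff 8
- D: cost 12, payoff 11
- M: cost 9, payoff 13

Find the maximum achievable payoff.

32

H + A + M: cost 6 + 4 + 9 = 19 ≤ 26, payoff 9 + 8 + 13 = 30.
Z + A + M: cost 13 + 4 + 9 = 26 ≤ 26, payoff 8 + 8 + 13 = 29.
A + D + M: cost 4 + 12 + 9 = 25 ≤ 26, payoff 8 + 11 + 13 = 32.
Best is A, D, and M with total payoff 32.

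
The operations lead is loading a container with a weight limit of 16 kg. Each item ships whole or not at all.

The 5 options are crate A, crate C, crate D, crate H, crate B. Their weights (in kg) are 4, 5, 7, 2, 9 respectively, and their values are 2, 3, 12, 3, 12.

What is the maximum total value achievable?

crate D + crate B: weight 7 + 9 = 16 ≤ 16, value 12 + 12 = 24.
crate C + crate D + crate H: weight 5 + 7 + 2 = 14 ≤ 16, value 3 + 12 + 3 = 18.
crate C + crate H + crate B: weight 5 + 2 + 9 = 16 ≤ 16, value 3 + 3 + 12 = 18.
Best is crate D and crate B with total value 24.

24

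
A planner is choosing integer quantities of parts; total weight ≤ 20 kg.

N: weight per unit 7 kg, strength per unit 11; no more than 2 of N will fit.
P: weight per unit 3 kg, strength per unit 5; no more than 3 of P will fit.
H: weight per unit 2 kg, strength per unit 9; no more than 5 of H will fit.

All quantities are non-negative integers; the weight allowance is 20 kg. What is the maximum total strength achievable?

61

1×N, 1×P, and 5×H: weight 20 ≤ 20, strength 1·11 + 1·5 + 5·9 = 61.
3×P and 5×H: weight 19 ≤ 20, strength 3·5 + 5·9 = 60.
Best is 61.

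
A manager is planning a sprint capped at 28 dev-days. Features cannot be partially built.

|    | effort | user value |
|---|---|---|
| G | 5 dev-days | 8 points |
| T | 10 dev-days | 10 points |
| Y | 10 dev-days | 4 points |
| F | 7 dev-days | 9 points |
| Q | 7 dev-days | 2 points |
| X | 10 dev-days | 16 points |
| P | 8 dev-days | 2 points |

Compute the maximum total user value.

Allowing fractional choices, the relaxed optimum would be about 39.0, but features are indivisible.
G + F + X: effort 5 + 7 + 10 = 22 ≤ 28, user value 8 + 9 + 16 = 33.
T + F + X: effort 10 + 7 + 10 = 27 ≤ 28, user value 10 + 9 + 16 = 35.
G + T + X: effort 5 + 10 + 10 = 25 ≤ 28, user value 8 + 10 + 16 = 34.
Best is T, F, and X with total user value 35.

35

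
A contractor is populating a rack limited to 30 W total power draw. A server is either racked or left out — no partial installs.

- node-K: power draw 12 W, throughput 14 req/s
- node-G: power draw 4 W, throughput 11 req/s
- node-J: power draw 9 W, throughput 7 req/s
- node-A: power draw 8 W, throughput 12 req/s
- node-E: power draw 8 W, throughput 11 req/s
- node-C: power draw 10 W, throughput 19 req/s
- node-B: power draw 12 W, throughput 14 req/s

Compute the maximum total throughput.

node-G + node-A + node-E + node-C: power draw 4 + 8 + 8 + 10 = 30 ≤ 30, throughput 11 + 12 + 11 + 19 = 53.
node-K + node-A + node-C: power draw 12 + 8 + 10 = 30 ≤ 30, throughput 14 + 12 + 19 = 45.
node-A + node-C + node-B: power draw 8 + 10 + 12 = 30 ≤ 30, throughput 12 + 19 + 14 = 45.
Best is node-G, node-A, node-E, and node-C with total throughput 53.

53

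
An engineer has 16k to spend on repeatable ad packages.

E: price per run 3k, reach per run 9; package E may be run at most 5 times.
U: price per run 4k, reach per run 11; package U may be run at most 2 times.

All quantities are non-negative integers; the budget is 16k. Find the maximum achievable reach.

4×E and 1×U: price 16 ≤ 16, reach 4·9 + 1·11 = 47.
5×E: price 15 ≤ 16, reach 5·9 = 45.
Best is 47.

47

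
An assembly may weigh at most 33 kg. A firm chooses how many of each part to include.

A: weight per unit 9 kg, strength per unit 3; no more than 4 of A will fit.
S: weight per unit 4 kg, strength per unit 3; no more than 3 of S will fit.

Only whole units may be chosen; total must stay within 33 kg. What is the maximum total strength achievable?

15

Take 2×A and 3×S: weight 30 ≤ 33, strength 2·3 + 3·3 = 15.
S has the best ratio (3/4) and is taken to its limit of 3; remaining capacity is filled optimally with the others.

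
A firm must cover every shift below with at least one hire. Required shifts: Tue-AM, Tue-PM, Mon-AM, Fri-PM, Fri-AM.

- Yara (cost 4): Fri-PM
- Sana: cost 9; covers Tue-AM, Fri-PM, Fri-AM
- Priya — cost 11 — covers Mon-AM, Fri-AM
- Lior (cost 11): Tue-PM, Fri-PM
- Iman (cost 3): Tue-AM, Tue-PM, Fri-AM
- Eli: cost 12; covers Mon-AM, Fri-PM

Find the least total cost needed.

15

The greedy cost-per-new-shift heuristic would pick Iman, Yara, and Priya for 18, but a cheaper cover exists.
Choose Iman and Eli: together they cover Tue-AM, Tue-PM, Mon-AM, Fri-PM, Fri-AM — every shift.
Total cost: 3 + 12 = 15.
No cover costs less than 15.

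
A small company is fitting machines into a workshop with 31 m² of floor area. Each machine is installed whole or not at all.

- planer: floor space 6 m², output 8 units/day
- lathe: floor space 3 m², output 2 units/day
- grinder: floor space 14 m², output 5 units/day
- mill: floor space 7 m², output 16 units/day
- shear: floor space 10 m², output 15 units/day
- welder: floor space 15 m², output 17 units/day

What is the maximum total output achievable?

planer + lathe + mill + welder: floor space 6 + 3 + 7 + 15 = 31 ≤ 31, output 8 + 2 + 16 + 17 = 43.
planer + mill + welder: floor space 6 + 7 + 15 = 28 ≤ 31, output 8 + 16 + 17 = 41.
planer + lathe + mill + shear: floor space 6 + 3 + 7 + 10 = 26 ≤ 31, output 8 + 2 + 16 + 15 = 41.
Best is planer, lathe, mill, and welder with total output 43.

43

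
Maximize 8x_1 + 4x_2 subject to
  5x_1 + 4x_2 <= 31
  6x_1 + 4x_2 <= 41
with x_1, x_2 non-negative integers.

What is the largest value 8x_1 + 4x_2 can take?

Relaxing integrality, the LP optimum is 49.60 at (x_1,x_2) = (6.2, 0), which is not an integer point.
(x_1,x_2)=(6,0): 5·6+4·0=30≤31, 6·6+4·0=36≤41, objective 48.
(x_1,x_2)=(5,1): 5·5+4·1=29≤31, 6·5+4·1=34≤41, objective 44.
(x_1,x_2)=(5,0): 5·5+4·0=25≤31, 6·5+4·0=30≤41, objective 40.
The best lattice point is (6,0), giving 48.

48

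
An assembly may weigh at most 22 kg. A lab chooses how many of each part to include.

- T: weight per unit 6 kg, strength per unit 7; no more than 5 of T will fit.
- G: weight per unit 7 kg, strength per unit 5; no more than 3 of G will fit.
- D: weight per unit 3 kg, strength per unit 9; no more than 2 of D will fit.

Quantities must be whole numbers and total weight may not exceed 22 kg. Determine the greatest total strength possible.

32

D has the best ratio (9/3); taking only D gives at most 2×9 = 18 (stopped by the supply cap of 2).
Mixing does better — 2×T and 2×D: weight 18 ≤ 22, strength 2·7 + 2·9 = 32.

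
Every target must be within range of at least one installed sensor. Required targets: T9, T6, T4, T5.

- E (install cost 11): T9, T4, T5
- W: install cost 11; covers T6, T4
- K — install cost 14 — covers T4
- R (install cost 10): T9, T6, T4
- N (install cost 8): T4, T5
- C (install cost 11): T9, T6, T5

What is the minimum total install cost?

Choose R and N: together they cover T9, T6, T4, T5 — every target.
Total install cost: 10 + 8 = 18.
No cover costs less than 18.

18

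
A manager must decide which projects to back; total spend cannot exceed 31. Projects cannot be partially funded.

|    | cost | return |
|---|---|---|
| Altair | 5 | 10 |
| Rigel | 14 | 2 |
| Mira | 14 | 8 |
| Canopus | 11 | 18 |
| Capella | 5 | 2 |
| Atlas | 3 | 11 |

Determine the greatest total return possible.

41

Altair + Canopus + Atlas: cost 5 + 11 + 3 = 19 ≤ 31, return 10 + 18 + 11 = 39.
Mira + Canopus + Atlas: cost 14 + 11 + 3 = 28 ≤ 31, return 8 + 18 + 11 = 37.
Altair + Canopus + Capella + Atlas: cost 5 + 11 + 5 + 3 = 24 ≤ 31, return 10 + 18 + 2 + 11 = 41.
Best is Altair, Canopus, Capella, and Atlas with total return 41.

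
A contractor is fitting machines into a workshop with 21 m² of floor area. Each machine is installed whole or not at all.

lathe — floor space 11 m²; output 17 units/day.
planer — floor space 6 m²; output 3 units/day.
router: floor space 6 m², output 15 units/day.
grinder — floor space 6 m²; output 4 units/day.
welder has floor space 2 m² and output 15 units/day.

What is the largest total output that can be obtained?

47

Allowing fractional choices, the relaxed optimum would be about 48.3, but machines are indivisible.
lathe + grinder + welder: floor space 11 + 6 + 2 = 19 ≤ 21, output 17 + 4 + 15 = 36.
planer + router + grinder + welder: floor space 6 + 6 + 6 + 2 = 20 ≤ 21, output 3 + 15 + 4 + 15 = 37.
lathe + router + welder: floor space 11 + 6 + 2 = 19 ≤ 21, output 17 + 15 + 15 = 47.
Best is lathe, router, and welder with total output 47.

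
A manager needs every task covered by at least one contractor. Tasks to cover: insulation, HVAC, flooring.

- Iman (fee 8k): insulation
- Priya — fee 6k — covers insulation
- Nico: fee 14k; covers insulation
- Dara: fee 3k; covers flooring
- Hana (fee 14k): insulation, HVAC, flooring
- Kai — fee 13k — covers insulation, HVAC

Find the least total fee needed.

The greedy cost-per-new-task heuristic would pick Dara, Priya, and Kai for 22, but a cheaper cover exists.
Hana alone covers insulation, HVAC, flooring — every task.
Total fee: 14.
No cover costs less than 14.

14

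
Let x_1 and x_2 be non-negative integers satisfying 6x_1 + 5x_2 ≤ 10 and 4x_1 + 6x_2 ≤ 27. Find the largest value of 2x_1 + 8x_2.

(x_1,x_2)=(0,2): 6·0+5·2=10≤10, 4·0+6·2=12≤27, objective 16.
(x_1,x_2)=(0,1): 6·0+5·1=5≤10, 4·0+6·1=6≤27, objective 8.
Maximum is 16 at (x_1,x_2)=(0,2).

16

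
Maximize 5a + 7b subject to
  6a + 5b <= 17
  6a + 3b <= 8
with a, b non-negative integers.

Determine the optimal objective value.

14

Relaxing integrality, the LP optimum is 18.67 at (a,b) = (0, 2.67), which is not an integer point.
(a,b)=(0,2): 6·0+5·2=10≤17, 6·0+3·2=6≤8, objective 14.
(a,b)=(0,1): 6·0+5·1=5≤17, 6·0+3·1=3≤8, objective 7.
Maximum is 14 at (a,b)=(0,2).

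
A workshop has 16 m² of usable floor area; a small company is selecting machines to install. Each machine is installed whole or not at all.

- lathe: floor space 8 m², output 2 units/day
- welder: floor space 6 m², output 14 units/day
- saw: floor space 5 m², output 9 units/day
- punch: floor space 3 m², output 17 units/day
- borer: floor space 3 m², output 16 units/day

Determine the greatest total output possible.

Take welder, punch, and borer: floor space 6 + 3 + 3 = 12 ≤ 16, output 14 + 17 + 16 = 47.
No other feasible combination does better.

47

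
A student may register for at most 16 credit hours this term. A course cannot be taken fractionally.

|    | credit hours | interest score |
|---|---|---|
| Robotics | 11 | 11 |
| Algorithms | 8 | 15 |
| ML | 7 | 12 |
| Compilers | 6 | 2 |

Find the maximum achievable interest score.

27

This is a 0-1 knapsack instance.
Allowing fractional choices, the relaxed optimum would be about 28.0, but courses are indivisible.
Algorithms + Compilers: credit hours 8 + 6 = 14 ≤ 16, interest score 15 + 2 = 17.
Algorithms + ML: credit hours 8 + 7 = 15 ≤ 16, interest score 15 + 12 = 27.
Best is Algorithms and ML with total interest score 27.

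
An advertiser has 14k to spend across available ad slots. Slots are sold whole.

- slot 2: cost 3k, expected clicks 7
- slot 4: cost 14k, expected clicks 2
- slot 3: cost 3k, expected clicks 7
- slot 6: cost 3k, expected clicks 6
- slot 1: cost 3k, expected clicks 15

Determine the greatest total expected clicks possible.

35

This is a 0-1 knapsack instance.
Allowing fractional choices, the relaxed optimum would be about 35.3, but ad slots are indivisible.
slot 2 + slot 3 + slot 6 + slot 1: cost 3 + 3 + 3 + 3 = 12 ≤ 14, expected clicks 7 + 7 + 6 + 15 = 35.
slot 2 + slot 3 + slot 1: cost 3 + 3 + 3 = 9 ≤ 14, expected clicks 7 + 7 + 15 = 29.
Best is slot 2, slot 3, slot 6, and slot 1 with total expected clicks 35.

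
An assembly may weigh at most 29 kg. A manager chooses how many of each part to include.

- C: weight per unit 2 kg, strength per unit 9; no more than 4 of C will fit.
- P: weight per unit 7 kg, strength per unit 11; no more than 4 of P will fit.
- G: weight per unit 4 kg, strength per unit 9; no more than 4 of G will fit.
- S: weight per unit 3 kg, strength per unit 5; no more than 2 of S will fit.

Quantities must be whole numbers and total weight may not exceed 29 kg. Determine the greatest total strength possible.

77

C has the best ratio (9/2); taking only C gives at most 4×9 = 36 (stopped by the supply cap of 4).
Mixing does better — 4×C, 4×G, and 1×S: weight 27 ≤ 29, strength 4·9 + 4·9 + 1·5 = 77.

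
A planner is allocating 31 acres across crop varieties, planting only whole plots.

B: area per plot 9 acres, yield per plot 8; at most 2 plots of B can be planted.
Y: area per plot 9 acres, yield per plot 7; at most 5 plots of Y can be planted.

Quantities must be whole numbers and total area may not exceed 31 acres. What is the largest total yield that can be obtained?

B has the best ratio (8/9); taking only B gives at most 2×8 = 16 (stopped by the supply cap of 2).
Mixing does better — 2×B and 1×Y: area 27 ≤ 31, yield 2·8 + 1·7 = 23.

23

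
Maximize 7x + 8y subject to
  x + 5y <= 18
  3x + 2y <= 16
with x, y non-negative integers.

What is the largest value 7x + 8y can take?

Relaxing integrality, the LP optimum is 47.08 at (x,y) = (3.38, 2.92), which is not an integer point.
(x,y)=(3,3): 1·3+5·3=18≤18, 3·3+2·3=15≤16, objective 45.
(x,y)=(4,2): 1·4+5·2=14≤18, 3·4+2·2=16≤16, objective 44.
No feasible integer point exceeds 45.

45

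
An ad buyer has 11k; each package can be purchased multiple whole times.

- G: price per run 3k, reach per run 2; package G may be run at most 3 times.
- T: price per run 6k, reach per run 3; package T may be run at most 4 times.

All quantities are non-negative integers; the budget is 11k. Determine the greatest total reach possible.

1×G and 1×T: price 9 ≤ 11, reach 1·2 + 1·3 = 5.
3×G: price 9 ≤ 11, reach 3·2 = 6.
Best is 6.

6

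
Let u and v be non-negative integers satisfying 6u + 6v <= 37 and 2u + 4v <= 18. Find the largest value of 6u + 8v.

42

(u,v)=(3,3) is feasible, giving 42.
(u,v)=(4,2) is feasible, giving 40.
No feasible integer point exceeds 42.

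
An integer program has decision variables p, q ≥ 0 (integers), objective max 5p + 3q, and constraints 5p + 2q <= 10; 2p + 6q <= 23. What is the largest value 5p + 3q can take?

11

The continuous relaxation peaks at (0.538, 3.65) with value 13.65; rounding to a feasible lattice point costs some objective.
(p,q)=(1,2): 5·1+2·2=9≤10, 2·1+6·2=14≤23, objective 11.
(p,q)=(0,3): 5·0+2·3=6≤10, 2·0+6·3=18≤23, objective 9.
(p,q)=(1,1): 5·1+2·1=7≤10, 2·1+6·1=8≤23, objective 8.
(p,q)=(0,2): 5·0+2·2=4≤10, 2·0+6·2=12≤23, objective 6.
The best lattice point is (1,2), giving 11.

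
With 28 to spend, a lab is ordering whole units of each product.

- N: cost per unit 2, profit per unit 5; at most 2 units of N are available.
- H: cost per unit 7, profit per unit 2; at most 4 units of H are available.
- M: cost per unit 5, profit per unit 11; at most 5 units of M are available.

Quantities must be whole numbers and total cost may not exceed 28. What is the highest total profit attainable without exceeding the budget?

60

1×N and 5×M: cost 27 ≤ 28, profit 1·5 + 5·11 = 60.
5×M: cost 25 ≤ 28, profit 5·11 = 55.
Best is 60.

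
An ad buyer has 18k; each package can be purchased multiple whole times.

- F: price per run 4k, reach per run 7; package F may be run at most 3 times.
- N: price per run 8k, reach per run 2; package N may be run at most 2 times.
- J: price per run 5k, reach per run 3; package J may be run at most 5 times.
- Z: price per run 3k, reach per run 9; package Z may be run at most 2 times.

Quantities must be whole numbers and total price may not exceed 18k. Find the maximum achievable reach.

39

Z has the best ratio (9/3); taking only Z gives at most 2×9 = 18 (stopped by the supply cap of 2).
Mixing does better — 3×F and 2×Z: price 18 ≤ 18, reach 3·7 + 2·9 = 39.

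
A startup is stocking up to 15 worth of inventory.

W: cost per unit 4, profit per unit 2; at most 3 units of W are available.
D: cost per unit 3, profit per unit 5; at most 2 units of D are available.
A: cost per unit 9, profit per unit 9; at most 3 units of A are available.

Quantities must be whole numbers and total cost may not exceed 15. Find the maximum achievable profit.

19

D has the best ratio (5/3); taking only D gives at most 2×5 = 10 (stopped by the supply cap of 2).
Mixing does better — 2×D and 1×A: cost 15 ≤ 15, profit 2·5 + 1·9 = 19.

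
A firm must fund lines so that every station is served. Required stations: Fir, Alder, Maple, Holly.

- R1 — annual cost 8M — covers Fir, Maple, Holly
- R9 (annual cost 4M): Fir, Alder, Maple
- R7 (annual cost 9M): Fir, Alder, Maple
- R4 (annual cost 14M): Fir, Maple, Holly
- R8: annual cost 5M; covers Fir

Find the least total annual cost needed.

12

Choose R1 and R9: together they cover Fir, Alder, Maple, Holly — every station.
Total annual cost: 8 + 4 = 12.
No cover costs less than 12.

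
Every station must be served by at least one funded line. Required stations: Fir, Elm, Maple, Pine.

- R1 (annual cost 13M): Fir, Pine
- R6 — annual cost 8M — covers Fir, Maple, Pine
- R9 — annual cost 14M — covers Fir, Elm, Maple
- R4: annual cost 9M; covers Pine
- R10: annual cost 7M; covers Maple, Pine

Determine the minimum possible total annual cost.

The greedy cost-per-new-station heuristic would pick R6 and R9 for 22, but a cheaper cover exists.
Choose R9 and R10: together they cover Fir, Elm, Maple, Pine — every station.
Total annual cost: 14 + 7 = 21.
No cover costs less than 21.

21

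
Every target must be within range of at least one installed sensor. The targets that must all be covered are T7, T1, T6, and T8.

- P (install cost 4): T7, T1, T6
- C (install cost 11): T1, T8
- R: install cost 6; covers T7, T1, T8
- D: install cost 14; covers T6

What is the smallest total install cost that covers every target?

Choose P and R: together they cover T7, T1, T6, T8 — every target.
Total install cost: 4 + 6 = 10.
No cover costs less than 10.

10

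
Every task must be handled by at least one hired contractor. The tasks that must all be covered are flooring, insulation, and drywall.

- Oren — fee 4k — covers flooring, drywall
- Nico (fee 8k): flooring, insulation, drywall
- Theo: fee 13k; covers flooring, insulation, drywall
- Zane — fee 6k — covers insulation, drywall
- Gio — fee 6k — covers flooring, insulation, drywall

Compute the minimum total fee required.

The greedy cost-per-new-task heuristic would pick Oren and Zane for 10, but a cheaper cover exists.
Gio alone covers flooring, insulation, drywall — every task.
Total fee: 6.
No cover costs less than 6.

6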